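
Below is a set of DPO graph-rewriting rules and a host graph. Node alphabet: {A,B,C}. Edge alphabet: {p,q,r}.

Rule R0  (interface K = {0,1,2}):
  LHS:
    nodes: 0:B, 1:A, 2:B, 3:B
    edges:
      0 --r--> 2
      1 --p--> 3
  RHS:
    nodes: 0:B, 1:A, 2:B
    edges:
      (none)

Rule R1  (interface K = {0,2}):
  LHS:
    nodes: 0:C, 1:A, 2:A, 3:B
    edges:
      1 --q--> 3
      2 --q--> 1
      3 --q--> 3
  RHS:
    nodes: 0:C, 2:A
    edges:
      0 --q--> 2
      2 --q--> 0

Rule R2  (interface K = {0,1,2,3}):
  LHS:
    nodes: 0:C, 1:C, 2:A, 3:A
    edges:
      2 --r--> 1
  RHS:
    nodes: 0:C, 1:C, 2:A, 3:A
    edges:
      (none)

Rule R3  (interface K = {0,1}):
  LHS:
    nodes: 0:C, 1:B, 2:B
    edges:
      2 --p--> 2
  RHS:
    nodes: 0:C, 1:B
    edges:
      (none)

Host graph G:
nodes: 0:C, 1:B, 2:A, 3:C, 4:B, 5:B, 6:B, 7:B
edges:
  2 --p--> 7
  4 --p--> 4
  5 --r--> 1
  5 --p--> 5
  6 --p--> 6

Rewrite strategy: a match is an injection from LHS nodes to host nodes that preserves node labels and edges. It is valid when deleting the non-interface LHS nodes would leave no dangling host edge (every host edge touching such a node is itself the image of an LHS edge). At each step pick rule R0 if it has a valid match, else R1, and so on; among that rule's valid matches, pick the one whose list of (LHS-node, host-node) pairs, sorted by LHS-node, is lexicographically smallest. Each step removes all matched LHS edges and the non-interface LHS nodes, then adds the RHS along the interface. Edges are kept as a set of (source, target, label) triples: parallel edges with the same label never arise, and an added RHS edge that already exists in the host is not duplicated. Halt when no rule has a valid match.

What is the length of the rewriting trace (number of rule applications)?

Answer: 4

Derivation:
start.  V:8 E:5  edges: 2-p->7 4-p->4 5-r->1 5-p->5 6-p->6
1. fire R0 via {0↦5, 1↦2, 2↦1, 3↦7}  →  V:7 E:3  edges: 4-p->4 5-p->5 6-p->6
2. fire R3 via {0↦0, 1↦1, 2↦4}  →  V:6 E:2  edges: 5-p->5 6-p->6
3. fire R3 via {0↦0, 1↦1, 2↦5}  →  V:5 E:1  edges: 6-p->6
4. fire R3 via {0↦0, 1↦1, 2↦6}  →  V:4 E:0  edges: ∅
normal form: no rule applies after step 4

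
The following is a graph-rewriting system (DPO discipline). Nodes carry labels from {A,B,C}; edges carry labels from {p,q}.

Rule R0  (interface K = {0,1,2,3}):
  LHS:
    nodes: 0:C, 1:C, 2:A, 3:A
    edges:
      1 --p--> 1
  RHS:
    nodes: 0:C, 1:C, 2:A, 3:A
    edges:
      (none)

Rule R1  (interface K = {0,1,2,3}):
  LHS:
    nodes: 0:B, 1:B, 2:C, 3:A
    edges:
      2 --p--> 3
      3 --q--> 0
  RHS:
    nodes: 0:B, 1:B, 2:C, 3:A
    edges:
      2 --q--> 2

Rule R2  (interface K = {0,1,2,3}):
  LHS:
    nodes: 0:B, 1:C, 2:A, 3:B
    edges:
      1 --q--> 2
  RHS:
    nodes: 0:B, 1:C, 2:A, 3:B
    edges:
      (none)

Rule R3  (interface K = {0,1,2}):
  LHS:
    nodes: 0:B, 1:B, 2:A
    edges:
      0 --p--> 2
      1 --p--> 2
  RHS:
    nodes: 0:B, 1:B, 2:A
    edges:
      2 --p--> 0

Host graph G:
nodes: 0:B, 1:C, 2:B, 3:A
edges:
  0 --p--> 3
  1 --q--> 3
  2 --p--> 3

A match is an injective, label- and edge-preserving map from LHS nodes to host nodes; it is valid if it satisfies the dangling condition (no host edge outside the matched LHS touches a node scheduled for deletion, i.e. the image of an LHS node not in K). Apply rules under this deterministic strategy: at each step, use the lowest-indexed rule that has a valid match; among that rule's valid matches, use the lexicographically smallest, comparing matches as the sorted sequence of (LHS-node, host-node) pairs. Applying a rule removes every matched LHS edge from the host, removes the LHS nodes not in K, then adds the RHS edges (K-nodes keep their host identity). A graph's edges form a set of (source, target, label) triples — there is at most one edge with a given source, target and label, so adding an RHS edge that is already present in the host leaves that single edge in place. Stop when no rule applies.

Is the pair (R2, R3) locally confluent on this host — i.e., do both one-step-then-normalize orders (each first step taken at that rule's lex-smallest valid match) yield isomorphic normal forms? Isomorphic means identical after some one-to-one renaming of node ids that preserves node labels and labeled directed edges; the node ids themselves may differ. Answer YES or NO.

branch R2-first: apply at {0↦0, 1↦1, 2↦3, 3↦2} → |E|=2, then 1 more step(s) → NF |V|=4 |E|=1 V={0:B, 1:C, 2:B, 3:A} E=3-p->0
branch R3-first: apply at {0↦0, 1↦2, 2↦3} → |E|=2, then 1 more step(s) → NF |V|=4 |E|=1 V={0:B, 1:C, 2:B, 3:A} E=3-p->0
graphs isomorphic (equal up to label-preserving node renaming)

Answer: YES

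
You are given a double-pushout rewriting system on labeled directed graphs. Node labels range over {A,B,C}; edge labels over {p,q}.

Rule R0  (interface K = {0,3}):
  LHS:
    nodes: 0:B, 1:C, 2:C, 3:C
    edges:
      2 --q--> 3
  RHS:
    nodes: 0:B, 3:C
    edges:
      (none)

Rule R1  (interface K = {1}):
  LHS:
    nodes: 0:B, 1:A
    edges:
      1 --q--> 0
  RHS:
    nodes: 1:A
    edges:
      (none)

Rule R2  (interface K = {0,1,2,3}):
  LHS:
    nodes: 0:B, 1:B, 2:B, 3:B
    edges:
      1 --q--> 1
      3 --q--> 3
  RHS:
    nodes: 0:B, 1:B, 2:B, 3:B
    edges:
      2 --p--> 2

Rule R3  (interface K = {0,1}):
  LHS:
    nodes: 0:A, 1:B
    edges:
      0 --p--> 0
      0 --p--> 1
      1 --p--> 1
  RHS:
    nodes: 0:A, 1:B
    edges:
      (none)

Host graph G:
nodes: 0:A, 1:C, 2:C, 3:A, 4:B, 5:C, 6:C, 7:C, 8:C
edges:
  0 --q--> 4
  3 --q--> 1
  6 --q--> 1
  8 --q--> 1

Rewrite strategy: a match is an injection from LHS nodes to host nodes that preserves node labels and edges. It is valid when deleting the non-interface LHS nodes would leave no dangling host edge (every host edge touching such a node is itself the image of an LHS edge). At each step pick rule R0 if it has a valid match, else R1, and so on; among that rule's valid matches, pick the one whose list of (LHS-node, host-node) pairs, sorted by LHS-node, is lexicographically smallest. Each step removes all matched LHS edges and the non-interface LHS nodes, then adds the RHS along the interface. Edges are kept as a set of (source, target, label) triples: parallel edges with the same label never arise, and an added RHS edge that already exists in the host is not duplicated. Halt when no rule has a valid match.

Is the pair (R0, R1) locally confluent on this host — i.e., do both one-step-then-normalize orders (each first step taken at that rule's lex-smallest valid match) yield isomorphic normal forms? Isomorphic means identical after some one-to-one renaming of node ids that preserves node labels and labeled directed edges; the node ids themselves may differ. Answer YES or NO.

Answer: NO

Rewrite trace:
branch R0-first: apply at {0↦4, 1↦2, 2↦6, 3↦1} → |E|=3, then 2 more step(s) → NF |V|=4 |E|=1 V={0:A, 1:C, 3:A, 7:C} E=3-q->1
branch R1-first: apply at {0↦4, 1↦0} → |E|=3, then 0 more step(s) → NF |V|=8 |E|=3 V={0:A, 1:C, 2:C, 3:A, 5:C, 6:C, 7:C, 8:C} E=3-q->1 6-q->1 8-q->1
graphs not isomorphic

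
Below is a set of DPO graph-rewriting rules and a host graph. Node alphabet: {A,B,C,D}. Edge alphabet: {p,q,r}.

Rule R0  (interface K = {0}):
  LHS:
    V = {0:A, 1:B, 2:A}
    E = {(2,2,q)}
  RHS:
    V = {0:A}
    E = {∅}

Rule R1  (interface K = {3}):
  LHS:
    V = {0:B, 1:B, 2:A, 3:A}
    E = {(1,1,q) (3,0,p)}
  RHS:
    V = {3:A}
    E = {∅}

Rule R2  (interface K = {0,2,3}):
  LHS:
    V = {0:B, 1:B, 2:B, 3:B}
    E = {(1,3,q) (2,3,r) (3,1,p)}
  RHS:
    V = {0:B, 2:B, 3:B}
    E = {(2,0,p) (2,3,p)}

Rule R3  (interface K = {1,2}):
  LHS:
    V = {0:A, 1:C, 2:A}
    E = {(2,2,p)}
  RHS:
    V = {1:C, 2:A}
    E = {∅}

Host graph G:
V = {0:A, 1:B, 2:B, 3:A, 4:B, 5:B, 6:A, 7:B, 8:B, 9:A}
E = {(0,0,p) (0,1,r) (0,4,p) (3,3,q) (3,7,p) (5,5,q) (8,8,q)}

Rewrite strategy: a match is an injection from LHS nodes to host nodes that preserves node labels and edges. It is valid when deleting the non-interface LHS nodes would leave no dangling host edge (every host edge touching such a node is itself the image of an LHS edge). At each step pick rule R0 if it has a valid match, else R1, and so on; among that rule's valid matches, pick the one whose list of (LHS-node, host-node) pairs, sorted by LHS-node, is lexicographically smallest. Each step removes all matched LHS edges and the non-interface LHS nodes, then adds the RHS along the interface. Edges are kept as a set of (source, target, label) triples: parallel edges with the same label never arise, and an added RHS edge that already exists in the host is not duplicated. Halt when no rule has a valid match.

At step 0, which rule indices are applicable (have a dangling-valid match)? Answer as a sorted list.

Answer: [R1]

Steps:
R0: no valid match — 18 raw matches, all fail dangling condition
R1: 8 valid matches — {0↦4, 1↦5, 2↦6, 3↦0}, {0↦4, 1↦5, 2↦9, 3↦0}, {0↦4, 1↦8, 2↦6, 3↦0} (+5 more)
R2: no valid match — LHS pattern not found
R3: no valid match — LHS pattern not found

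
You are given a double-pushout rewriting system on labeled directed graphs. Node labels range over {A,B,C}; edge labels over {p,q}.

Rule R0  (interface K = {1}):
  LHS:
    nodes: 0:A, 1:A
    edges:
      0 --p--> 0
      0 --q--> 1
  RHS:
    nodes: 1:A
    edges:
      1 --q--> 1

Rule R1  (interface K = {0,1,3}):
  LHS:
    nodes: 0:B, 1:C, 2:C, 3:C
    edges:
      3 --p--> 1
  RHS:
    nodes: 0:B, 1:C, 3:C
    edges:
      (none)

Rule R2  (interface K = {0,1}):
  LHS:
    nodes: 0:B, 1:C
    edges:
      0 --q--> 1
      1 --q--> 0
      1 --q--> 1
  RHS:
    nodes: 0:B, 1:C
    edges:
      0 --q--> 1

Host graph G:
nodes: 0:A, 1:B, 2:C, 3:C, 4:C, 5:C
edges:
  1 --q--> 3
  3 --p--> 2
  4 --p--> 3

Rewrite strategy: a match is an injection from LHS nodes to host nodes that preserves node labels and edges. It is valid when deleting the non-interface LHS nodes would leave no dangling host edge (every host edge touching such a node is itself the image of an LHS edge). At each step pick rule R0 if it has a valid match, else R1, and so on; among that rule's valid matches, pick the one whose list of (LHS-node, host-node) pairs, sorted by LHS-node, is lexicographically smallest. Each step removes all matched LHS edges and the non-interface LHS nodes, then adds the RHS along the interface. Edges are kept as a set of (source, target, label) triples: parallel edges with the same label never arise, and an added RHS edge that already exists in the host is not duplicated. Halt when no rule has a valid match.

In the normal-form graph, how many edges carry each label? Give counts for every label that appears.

Answer: q:1

Steps:
[0] host  ⇒  6 nodes, 3 edges  {1-q->3 3-p->2 4-p->3}
[1] R1 @ {0↦1, 1↦2, 2↦5, 3↦3}  ⇒  5 nodes, 2 edges  {1-q->3 4-p->3}
[2] R1 @ {0↦1, 1↦3, 2↦2, 3↦4}  ⇒  4 nodes, 1 edges  {1-q->3}
final graph: no rule applies after step 2
NF edges: [(1, 3, 'q')]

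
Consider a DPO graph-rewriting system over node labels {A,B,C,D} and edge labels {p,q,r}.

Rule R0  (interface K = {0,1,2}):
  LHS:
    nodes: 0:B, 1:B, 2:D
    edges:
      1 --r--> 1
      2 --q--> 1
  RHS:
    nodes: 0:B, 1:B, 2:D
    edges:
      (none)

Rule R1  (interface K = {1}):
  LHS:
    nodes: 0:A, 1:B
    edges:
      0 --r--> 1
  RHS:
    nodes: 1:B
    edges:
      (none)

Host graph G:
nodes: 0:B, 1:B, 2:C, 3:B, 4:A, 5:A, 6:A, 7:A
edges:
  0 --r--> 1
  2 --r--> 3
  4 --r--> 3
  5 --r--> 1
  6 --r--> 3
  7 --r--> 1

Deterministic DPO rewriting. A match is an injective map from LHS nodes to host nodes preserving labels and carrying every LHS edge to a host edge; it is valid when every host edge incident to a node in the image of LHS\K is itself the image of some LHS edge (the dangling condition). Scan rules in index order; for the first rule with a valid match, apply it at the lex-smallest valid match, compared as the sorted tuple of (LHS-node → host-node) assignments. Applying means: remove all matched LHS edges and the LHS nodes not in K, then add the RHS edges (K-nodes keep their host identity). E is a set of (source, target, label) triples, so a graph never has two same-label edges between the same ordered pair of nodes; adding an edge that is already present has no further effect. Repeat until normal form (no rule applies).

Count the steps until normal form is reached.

initial: |V|=8 |E|=6  E = 0-r->1 2-r->3 4-r->3 5-r->1 6-r->3 7-r->1
step 1: apply R1 at {0↦4, 1↦3}  → |V|=7 |E|=5  E = 0-r->1 2-r->3 5-r->1 6-r->3 7-r->1
step 2: apply R1 at {0↦5, 1↦1}  → |V|=6 |E|=4  E = 0-r->1 2-r->3 6-r->3 7-r->1
step 3: apply R1 at {0↦6, 1↦3}  → |V|=5 |E|=3  E = 0-r->1 2-r->3 7-r->1
step 4: apply R1 at {0↦7, 1↦1}  → |V|=4 |E|=2  E = 0-r->1 2-r->3
final graph: no rule applies after step 4

Answer: 4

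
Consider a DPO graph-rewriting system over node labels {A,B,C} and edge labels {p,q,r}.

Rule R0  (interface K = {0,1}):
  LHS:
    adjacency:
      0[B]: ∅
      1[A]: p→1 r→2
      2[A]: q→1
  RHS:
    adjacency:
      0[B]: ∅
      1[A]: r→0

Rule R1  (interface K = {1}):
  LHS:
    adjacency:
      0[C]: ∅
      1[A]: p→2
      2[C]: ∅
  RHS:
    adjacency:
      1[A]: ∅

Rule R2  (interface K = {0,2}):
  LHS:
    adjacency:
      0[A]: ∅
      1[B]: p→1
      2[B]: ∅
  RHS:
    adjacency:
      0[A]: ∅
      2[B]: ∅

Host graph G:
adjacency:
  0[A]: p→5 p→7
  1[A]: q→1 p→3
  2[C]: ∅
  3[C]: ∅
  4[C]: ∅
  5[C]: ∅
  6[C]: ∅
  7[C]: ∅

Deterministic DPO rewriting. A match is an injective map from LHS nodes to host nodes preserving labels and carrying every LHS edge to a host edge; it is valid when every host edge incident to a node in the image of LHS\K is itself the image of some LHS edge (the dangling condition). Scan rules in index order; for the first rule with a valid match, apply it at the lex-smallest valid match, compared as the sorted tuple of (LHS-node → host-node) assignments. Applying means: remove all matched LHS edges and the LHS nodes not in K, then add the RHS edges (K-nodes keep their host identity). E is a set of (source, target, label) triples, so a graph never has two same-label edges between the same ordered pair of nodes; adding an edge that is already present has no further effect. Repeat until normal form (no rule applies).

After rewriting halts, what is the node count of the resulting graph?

start.  V:8 E:4  edges: 0-p->5 0-p->7 1-q->1 1-p->3
1. fire R1 via {0↦2, 1↦0, 2↦5}  →  V:6 E:3  edges: 0-p->7 1-q->1 1-p->3
2. fire R1 via {0↦4, 1↦0, 2↦7}  →  V:4 E:2  edges: 1-q->1 1-p->3
3. fire R1 via {0↦6, 1↦1, 2↦3}  →  V:2 E:1  edges: 1-q->1
final graph: no rule applies after step 3
NF nodes: {0:A, 1:A}

Answer: 2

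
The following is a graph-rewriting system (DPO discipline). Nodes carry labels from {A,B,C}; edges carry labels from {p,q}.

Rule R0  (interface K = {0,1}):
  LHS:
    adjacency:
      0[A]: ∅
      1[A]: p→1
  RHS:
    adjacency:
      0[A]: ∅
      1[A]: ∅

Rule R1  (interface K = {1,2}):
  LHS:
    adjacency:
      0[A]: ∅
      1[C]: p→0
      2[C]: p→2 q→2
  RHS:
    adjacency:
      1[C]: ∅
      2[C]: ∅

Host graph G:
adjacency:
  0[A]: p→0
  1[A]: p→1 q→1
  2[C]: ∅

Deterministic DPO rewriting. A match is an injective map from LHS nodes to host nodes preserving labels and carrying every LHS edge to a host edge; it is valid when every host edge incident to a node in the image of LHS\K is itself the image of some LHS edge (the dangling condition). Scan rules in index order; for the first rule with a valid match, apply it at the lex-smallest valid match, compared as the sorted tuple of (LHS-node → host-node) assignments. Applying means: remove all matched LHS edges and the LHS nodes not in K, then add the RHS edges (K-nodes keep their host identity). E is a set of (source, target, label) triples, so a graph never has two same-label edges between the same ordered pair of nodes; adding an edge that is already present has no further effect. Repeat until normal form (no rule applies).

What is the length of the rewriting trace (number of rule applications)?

Answer: 2

Rewrite trace:
start.  V:3 E:3  edges: 0-p->0 1-p->1 1-q->1
1. fire R0 via {0↦0, 1↦1}  →  V:3 E:2  edges: 0-p->0 1-q->1
2. fire R0 via {0↦1, 1↦0}  →  V:3 E:1  edges: 1-q->1
final graph: no rule applies after step 2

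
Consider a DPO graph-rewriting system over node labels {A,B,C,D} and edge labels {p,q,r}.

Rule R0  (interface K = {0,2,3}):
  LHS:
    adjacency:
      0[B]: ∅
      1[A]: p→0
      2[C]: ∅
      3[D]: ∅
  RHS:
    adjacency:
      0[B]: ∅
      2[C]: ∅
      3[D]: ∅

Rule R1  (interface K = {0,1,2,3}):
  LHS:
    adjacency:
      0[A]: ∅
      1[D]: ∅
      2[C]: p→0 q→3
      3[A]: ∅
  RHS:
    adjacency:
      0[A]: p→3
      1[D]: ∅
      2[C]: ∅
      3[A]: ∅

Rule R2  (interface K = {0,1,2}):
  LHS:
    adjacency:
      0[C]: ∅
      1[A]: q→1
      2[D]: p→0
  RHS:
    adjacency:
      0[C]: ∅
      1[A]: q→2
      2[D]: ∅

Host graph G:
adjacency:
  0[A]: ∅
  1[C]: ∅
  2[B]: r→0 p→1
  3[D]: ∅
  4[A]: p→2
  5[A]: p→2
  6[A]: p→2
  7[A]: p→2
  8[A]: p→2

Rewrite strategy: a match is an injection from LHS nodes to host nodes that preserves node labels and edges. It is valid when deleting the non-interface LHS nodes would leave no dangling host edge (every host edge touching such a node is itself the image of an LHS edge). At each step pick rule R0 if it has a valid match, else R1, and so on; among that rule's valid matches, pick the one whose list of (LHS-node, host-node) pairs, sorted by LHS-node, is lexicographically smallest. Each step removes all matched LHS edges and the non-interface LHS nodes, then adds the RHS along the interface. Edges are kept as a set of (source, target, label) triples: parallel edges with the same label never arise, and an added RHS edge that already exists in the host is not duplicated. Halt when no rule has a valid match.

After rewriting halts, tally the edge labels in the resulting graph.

start.  V:9 E:7  edges: 2-r->0 2-p->1 4-p->2 5-p->2 6-p->2 7-p->2 8-p->2
1. fire R0 via {0↦2, 1↦4, 2↦1, 3↦3}  →  V:8 E:6  edges: 2-r->0 2-p->1 5-p->2 6-p->2 7-p->2 8-p->2
2. fire R0 via {0↦2, 1↦5, 2↦1, 3↦3}  →  V:7 E:5  edges: 2-r->0 2-p->1 6-p->2 7-p->2 8-p->2
3. fire R0 via {0↦2, 1↦6, 2↦1, 3↦3}  →  V:6 E:4  edges: 2-r->0 2-p->1 7-p->2 8-p->2
4. fire R0 via {0↦2, 1↦7, 2↦1, 3↦3}  →  V:5 E:3  edges: 2-r->0 2-p->1 8-p->2
5. fire R0 via {0↦2, 1↦8, 2↦1, 3↦3}  →  V:4 E:2  edges: 2-r->0 2-p->1
normal form: no rule applies after step 5
NF edges: [(2, 0, 'r'), (2, 1, 'p')]

Answer: p:1 r:1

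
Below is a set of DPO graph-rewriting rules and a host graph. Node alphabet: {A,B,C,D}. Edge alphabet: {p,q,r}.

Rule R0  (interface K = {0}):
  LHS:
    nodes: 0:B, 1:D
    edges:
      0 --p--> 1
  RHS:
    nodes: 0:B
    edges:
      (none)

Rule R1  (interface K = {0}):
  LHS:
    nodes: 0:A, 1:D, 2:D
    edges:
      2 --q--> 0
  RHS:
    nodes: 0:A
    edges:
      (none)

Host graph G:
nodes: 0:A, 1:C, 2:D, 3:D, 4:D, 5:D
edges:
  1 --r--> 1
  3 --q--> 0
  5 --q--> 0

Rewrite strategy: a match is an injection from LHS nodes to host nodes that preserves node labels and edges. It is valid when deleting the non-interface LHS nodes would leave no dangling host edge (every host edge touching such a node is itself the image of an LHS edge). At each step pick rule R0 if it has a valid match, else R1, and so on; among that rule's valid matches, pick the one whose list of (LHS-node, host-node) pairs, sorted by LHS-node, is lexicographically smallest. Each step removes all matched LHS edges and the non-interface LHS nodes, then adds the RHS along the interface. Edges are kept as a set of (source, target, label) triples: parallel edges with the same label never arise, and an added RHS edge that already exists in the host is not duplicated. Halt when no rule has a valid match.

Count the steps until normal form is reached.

Answer: 2

Derivation:
initial: |V|=6 |E|=3  E = 1-r->1 3-q->0 5-q->0
step 1: apply R1 at {0↦0, 1↦2, 2↦3}  → |V|=4 |E|=2  E = 1-r->1 5-q->0
step 2: apply R1 at {0↦0, 1↦4, 2↦5}  → |V|=2 |E|=1  E = 1-r->1
final graph: no rule applies after step 2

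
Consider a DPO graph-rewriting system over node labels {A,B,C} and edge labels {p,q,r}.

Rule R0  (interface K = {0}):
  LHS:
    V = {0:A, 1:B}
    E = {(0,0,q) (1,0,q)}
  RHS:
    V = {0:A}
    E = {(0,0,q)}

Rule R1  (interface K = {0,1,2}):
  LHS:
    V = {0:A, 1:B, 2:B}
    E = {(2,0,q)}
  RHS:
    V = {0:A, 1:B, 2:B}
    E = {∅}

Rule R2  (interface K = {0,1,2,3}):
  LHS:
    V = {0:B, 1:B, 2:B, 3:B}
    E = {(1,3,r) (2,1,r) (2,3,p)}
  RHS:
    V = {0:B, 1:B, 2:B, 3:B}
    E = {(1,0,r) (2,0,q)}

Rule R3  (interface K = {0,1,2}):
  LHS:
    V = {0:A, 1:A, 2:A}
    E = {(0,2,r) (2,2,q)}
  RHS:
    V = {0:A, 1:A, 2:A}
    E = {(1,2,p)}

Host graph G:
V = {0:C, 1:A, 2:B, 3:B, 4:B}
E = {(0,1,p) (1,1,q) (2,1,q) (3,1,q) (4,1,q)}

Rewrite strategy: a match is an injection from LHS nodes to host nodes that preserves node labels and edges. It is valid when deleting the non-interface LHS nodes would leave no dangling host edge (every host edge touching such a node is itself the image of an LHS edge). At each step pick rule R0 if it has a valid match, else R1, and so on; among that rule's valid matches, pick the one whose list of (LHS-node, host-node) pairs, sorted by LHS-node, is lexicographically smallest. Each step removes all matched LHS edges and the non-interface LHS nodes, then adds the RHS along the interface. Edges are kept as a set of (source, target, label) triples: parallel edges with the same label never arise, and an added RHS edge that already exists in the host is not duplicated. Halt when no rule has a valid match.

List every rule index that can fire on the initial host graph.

R0: 3 valid matches — {0↦1, 1↦2}, {0↦1, 1↦3}, {0↦1, 1↦4}
R1: 6 valid matches — {0↦1, 1↦2, 2↦3}, {0↦1, 1↦2, 2↦4}, {0↦1, 1↦3, 2↦2} (+3 more)
R2: no valid match — LHS pattern not found
R3: no valid match — LHS pattern not found

Answer: [R0,R1]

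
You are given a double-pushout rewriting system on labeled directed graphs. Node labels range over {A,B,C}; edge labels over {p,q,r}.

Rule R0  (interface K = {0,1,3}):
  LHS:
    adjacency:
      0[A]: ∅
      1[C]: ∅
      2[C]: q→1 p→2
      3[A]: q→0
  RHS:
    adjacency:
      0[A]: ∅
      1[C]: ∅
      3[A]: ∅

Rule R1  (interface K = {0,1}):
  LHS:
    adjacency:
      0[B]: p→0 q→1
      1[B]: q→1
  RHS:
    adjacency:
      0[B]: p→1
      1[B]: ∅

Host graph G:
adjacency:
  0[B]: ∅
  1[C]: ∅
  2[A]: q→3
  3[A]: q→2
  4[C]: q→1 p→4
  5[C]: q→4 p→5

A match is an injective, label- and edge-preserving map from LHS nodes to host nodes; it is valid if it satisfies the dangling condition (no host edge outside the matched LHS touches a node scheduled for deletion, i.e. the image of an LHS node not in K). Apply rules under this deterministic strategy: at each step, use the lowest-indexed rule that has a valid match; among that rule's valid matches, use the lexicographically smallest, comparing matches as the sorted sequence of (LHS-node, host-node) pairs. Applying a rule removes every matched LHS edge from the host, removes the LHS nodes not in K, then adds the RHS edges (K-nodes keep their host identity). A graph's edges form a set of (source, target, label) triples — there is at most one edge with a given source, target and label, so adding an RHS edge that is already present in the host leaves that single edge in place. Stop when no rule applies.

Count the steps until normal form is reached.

start.  V:6 E:6  edges: 2-q->3 3-q->2 4-q->1 4-p->4 5-q->4 5-p->5
1. fire R0 via {0↦2, 1↦4, 2↦5, 3↦3}  →  V:5 E:3  edges: 2-q->3 4-q->1 4-p->4
2. fire R0 via {0↦3, 1↦1, 2↦4, 3↦2}  →  V:4 E:0  edges: ∅
halt: no rule applies after step 2

Answer: 2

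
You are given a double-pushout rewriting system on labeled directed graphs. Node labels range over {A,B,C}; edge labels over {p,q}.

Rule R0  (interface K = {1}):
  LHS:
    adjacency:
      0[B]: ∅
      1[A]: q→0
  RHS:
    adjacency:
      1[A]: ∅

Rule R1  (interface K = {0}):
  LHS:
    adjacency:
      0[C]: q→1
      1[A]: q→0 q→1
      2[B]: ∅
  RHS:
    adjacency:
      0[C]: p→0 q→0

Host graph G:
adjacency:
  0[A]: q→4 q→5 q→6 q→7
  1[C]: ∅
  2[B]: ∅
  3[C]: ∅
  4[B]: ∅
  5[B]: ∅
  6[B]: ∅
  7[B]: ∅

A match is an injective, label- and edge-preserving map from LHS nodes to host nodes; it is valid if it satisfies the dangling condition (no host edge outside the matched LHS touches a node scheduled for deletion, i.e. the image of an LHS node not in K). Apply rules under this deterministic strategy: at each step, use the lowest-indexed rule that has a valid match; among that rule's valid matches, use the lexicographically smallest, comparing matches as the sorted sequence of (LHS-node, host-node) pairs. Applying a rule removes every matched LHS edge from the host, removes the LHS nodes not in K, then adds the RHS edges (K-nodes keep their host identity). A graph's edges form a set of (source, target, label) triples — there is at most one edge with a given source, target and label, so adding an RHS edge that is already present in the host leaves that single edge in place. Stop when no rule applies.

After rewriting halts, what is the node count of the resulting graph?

initial: |V|=8 |E|=4  E = 0-q->4 0-q->5 0-q->6 0-q->7
step 1: apply R0 at {0↦4, 1↦0}  → |V|=7 |E|=3  E = 0-q->5 0-q->6 0-q->7
step 2: apply R0 at {0↦5, 1↦0}  → |V|=6 |E|=2  E = 0-q->6 0-q->7
step 3: apply R0 at {0↦6, 1↦0}  → |V|=5 |E|=1  E = 0-q->7
step 4: apply R0 at {0↦7, 1↦0}  → |V|=4 |E|=0  E = ∅
normal form: no rule applies after step 4
NF nodes: {0:A, 1:C, 2:B, 3:C}

Answer: 4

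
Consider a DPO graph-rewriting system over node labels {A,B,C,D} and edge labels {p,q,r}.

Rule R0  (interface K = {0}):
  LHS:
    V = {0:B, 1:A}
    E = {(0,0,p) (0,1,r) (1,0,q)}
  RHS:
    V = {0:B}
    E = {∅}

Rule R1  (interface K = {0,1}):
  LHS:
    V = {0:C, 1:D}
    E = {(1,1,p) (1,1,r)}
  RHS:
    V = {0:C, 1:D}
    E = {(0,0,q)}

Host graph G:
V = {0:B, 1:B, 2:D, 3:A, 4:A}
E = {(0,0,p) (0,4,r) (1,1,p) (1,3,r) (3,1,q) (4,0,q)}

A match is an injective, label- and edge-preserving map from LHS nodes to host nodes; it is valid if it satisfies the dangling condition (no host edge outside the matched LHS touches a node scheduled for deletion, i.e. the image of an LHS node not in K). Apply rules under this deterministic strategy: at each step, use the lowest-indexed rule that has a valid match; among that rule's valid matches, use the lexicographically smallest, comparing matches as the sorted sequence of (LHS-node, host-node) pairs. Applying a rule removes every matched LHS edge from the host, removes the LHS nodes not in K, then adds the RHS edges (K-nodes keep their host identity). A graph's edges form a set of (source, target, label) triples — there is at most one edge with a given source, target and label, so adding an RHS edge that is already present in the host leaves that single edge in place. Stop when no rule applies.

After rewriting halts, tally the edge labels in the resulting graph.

[0] host  ⇒  5 nodes, 6 edges  {0-p->0 0-r->4 1-p->1 1-r->3 3-q->1 4-q->0}
[1] R0 @ {0↦0, 1↦4}  ⇒  4 nodes, 3 edges  {1-p->1 1-r->3 3-q->1}
[2] R0 @ {0↦1, 1↦3}  ⇒  3 nodes, 0 edges  {∅}
final graph: no rule applies after step 2
NF edges: []

Answer: (no edges)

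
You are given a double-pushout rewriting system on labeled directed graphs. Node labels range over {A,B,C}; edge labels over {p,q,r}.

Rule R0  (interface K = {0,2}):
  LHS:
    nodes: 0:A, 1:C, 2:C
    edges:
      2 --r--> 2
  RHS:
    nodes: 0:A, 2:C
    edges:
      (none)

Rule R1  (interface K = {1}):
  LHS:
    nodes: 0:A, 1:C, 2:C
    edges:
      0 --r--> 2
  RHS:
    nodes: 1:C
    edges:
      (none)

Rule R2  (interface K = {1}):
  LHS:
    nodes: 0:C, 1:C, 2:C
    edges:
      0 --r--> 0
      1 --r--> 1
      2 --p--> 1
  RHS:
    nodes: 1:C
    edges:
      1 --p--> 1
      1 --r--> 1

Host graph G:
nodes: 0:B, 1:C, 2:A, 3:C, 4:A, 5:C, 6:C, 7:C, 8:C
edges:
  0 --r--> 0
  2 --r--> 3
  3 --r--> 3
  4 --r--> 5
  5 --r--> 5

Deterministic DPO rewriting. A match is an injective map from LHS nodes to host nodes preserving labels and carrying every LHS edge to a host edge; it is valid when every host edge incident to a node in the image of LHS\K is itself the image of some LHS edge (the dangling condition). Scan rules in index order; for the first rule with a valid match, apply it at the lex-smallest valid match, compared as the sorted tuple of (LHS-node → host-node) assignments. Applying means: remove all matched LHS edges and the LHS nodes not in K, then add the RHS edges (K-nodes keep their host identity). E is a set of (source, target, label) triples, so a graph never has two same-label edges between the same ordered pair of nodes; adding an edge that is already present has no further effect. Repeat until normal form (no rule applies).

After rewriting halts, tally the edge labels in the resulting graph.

start.  V:9 E:5  edges: 0-r->0 2-r->3 3-r->3 4-r->5 5-r->5
1. fire R0 via {0↦2, 1↦1, 2↦3}  →  V:8 E:4  edges: 0-r->0 2-r->3 4-r->5 5-r->5
2. fire R0 via {0↦2, 1↦6, 2↦5}  →  V:7 E:3  edges: 0-r->0 2-r->3 4-r->5
3. fire R1 via {0↦2, 1↦5, 2↦3}  →  V:5 E:2  edges: 0-r->0 4-r->5
4. fire R1 via {0↦4, 1↦7, 2↦5}  →  V:3 E:1  edges: 0-r->0
final graph: no rule applies after step 4
NF edges: [(0, 0, 'r')]

Answer: r:1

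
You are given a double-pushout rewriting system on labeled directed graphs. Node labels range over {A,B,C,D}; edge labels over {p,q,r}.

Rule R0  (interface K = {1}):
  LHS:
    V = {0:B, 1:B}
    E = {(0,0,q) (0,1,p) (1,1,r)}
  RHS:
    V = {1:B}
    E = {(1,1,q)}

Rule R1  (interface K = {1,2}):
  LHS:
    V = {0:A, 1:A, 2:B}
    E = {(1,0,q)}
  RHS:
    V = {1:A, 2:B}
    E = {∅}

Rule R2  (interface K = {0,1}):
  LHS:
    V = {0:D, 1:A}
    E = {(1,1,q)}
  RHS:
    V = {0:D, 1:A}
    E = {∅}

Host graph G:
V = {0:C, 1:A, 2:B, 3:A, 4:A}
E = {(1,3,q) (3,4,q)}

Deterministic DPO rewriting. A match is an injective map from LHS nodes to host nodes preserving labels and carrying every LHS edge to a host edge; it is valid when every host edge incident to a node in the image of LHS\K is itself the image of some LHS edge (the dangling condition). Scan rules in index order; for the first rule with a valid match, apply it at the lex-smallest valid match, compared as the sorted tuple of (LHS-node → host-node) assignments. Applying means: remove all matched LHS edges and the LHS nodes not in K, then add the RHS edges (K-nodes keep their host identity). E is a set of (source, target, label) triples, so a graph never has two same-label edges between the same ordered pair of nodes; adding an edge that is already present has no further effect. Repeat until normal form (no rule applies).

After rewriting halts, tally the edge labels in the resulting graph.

Answer: (no edges)

Steps:
start.  V:5 E:2  edges: 1-q->3 3-q->4
1. fire R1 via {0↦4, 1↦3, 2↦2}  →  V:4 E:1  edges: 1-q->3
2. fire R1 via {0↦3, 1↦1, 2↦2}  →  V:3 E:0  edges: ∅
normal form: no rule applies after step 2
NF edges: []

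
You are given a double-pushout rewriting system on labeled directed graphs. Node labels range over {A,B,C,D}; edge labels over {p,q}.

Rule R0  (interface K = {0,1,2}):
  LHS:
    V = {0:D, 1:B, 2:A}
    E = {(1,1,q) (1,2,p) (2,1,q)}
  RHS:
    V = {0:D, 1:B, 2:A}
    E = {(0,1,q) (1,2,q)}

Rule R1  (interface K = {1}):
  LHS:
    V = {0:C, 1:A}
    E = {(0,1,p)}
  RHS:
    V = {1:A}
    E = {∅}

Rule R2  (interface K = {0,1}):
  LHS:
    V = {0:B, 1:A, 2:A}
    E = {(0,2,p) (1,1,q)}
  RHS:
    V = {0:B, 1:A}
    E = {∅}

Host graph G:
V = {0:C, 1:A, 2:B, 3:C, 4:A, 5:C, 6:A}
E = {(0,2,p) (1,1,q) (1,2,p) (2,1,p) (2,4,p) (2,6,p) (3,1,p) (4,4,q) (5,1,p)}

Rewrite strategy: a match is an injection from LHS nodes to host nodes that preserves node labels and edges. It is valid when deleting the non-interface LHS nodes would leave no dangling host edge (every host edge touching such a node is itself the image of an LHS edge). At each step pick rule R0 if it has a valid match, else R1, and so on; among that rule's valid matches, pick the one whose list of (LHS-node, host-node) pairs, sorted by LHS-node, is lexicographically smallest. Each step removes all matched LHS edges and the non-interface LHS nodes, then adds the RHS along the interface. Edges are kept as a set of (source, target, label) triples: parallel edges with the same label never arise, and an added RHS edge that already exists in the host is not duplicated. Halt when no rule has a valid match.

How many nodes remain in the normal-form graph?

Answer: 4

Steps:
[0] host  ⇒  7 nodes, 9 edges  {0-p->2 1-q->1 1-p->2 2-p->1 2-p->4 2-p->6 3-p->1 4-q->4 5-p->1}
[1] R1 @ {0↦3, 1↦1}  ⇒  6 nodes, 8 edges  {0-p->2 1-q->1 1-p->2 2-p->1 2-p->4 2-p->6 4-q->4 5-p->1}
[2] R1 @ {0↦5, 1↦1}  ⇒  5 nodes, 7 edges  {0-p->2 1-q->1 1-p->2 2-p->1 2-p->4 2-p->6 4-q->4}
[3] R2 @ {0↦2, 1↦1, 2↦6}  ⇒  4 nodes, 5 edges  {0-p->2 1-p->2 2-p->1 2-p->4 4-q->4}
final graph: no rule applies after step 3
NF nodes: {0:C, 1:A, 2:B, 4:A}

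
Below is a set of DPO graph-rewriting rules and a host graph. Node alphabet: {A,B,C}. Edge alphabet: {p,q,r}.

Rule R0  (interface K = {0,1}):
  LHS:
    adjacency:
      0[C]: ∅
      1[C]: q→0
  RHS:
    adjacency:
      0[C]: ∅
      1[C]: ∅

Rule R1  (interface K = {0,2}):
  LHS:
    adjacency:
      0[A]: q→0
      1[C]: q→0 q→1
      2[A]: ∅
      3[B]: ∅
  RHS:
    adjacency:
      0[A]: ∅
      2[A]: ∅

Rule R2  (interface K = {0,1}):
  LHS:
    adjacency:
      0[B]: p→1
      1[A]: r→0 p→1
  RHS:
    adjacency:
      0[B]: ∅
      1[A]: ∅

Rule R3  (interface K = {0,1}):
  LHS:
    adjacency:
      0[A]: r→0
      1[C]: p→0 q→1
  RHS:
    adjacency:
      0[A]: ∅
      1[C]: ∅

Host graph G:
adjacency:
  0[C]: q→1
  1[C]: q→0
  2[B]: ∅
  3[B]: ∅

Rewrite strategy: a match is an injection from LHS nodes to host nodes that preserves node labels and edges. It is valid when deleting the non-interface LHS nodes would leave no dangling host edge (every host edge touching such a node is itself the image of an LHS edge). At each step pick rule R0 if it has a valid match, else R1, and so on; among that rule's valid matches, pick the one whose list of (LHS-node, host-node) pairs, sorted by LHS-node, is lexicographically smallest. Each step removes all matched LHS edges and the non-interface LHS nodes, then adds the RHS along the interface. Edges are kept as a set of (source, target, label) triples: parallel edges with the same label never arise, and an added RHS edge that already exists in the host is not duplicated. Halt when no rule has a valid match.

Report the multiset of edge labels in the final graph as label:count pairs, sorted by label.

start.  V:4 E:2  edges: 0-q->1 1-q->0
1. fire R0 via {0↦0, 1↦1}  →  V:4 E:1  edges: 0-q->1
2. fire R0 via {0↦1, 1↦0}  →  V:4 E:0  edges: ∅
final graph: no rule applies after step 2
NF edges: []

Answer: (no edges)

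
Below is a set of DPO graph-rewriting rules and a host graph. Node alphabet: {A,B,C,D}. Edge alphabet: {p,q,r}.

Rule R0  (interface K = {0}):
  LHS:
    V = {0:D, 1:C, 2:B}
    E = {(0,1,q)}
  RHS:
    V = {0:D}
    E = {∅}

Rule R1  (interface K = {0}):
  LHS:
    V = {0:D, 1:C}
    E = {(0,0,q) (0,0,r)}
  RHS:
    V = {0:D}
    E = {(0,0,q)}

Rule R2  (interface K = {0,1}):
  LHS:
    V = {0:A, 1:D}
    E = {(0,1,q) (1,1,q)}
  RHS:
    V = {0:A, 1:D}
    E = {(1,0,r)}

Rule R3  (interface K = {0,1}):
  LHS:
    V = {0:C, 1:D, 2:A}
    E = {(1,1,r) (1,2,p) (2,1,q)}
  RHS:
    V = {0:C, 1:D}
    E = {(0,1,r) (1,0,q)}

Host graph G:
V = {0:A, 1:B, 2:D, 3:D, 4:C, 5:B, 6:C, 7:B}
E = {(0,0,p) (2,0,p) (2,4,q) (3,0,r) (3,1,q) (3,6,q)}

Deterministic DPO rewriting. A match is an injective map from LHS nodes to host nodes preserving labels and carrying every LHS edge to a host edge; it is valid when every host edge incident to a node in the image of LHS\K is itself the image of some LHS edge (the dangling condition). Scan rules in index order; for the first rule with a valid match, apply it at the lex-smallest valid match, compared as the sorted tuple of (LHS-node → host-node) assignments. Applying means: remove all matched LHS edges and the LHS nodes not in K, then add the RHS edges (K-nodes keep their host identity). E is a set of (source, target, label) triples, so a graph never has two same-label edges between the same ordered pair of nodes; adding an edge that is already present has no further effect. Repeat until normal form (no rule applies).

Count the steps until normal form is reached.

initial: |V|=8 |E|=6  E = 0-p->0 2-p->0 2-q->4 3-r->0 3-q->1 3-q->6
step 1: apply R0 at {0↦2, 1↦4, 2↦5}  → |V|=6 |E|=5  E = 0-p->0 2-p->0 3-r->0 3-q->1 3-q->6
step 2: apply R0 at {0↦3, 1↦6, 2↦7}  → |V|=4 |E|=4  E = 0-p->0 2-p->0 3-r->0 3-q->1
halt: no rule applies after step 2

Answer: 2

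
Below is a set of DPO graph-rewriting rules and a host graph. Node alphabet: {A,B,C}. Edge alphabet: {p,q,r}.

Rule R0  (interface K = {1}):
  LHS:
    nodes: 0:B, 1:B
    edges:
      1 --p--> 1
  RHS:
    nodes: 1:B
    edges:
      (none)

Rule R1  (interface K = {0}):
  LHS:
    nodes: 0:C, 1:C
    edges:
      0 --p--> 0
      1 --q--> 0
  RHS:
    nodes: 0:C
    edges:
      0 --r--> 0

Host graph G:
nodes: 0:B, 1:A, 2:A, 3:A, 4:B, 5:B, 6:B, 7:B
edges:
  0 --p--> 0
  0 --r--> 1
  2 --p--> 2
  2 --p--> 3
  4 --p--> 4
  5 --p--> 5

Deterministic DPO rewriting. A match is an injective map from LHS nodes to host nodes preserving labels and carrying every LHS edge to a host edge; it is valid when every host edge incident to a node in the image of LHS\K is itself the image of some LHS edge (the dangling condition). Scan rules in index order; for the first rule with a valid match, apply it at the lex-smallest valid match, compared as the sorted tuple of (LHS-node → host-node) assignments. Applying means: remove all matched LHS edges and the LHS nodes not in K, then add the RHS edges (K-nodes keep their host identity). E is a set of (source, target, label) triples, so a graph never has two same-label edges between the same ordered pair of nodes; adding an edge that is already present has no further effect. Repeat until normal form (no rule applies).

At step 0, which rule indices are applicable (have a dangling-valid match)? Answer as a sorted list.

Answer: [R0]

Rewrite trace:
R0: 6 valid matches — {0↦6, 1↦0}, {0↦6, 1↦4}, {0↦6, 1↦5} (+3 more)
R1: no valid match — LHS pattern not found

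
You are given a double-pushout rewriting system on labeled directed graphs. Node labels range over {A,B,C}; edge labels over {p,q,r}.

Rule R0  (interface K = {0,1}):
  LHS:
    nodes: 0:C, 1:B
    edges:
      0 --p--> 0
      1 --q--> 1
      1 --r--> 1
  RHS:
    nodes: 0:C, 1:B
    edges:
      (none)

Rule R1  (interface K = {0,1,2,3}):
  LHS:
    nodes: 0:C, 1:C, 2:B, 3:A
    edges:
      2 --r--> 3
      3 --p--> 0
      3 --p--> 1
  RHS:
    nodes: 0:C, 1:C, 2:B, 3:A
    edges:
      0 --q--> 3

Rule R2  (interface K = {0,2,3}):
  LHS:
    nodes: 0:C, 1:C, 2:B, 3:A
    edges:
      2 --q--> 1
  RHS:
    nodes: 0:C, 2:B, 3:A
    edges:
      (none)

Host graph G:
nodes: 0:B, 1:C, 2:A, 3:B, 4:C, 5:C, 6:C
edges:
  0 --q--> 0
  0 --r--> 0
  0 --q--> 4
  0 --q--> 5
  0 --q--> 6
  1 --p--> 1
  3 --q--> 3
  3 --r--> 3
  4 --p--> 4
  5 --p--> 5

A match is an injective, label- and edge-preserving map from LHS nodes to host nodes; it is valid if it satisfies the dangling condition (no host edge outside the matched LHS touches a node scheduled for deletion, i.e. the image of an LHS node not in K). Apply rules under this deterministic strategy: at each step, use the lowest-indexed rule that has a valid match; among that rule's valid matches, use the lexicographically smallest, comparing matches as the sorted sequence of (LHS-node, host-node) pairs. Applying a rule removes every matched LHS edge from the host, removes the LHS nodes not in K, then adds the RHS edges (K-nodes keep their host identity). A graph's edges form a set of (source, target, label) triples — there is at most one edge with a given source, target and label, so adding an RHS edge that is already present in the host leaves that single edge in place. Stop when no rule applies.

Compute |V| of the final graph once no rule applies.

initial: |V|=7 |E|=10  E = 0-q->0 0-r->0 0-q->4 0-q->5 0-q->6 1-p->1 3-q->3 3-r->3 4-p->4 5-p->5
step 1: apply R0 at {0↦1, 1↦0}  → |V|=7 |E|=7  E = 0-q->4 0-q->5 0-q->6 3-q->3 3-r->3 4-p->4 5-p->5
step 2: apply R0 at {0↦4, 1↦3}  → |V|=7 |E|=4  E = 0-q->4 0-q->5 0-q->6 5-p->5
step 3: apply R2 at {0↦1, 1↦4, 2↦0, 3↦2}  → |V|=6 |E|=3  E = 0-q->5 0-q->6 5-p->5
step 4: apply R2 at {0↦1, 1↦6, 2↦0, 3↦2}  → |V|=5 |E|=2  E = 0-q->5 5-p->5
final graph: no rule applies after step 4
NF nodes: {0:B, 1:C, 2:A, 3:B, 5:C}

Answer: 5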